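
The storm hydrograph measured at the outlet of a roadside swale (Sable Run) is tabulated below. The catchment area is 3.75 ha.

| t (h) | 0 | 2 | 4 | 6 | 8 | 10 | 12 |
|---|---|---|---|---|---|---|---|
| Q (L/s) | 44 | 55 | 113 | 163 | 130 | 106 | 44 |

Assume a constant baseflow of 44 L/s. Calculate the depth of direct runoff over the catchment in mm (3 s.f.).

d ≈ 66.6 mm

Direct runoff: 0.0, 11.0, 69.0, 119.0, 86.0, 62.0, 0.0 L/s; ΣQ_DR = 347.0 L/s.
V = ΣQ_DR · Δt = 347.0 × 7200 s = 2.498 × 10^6 L.
Over A = 3.75 ha, depth = V / A = 66.6 mm.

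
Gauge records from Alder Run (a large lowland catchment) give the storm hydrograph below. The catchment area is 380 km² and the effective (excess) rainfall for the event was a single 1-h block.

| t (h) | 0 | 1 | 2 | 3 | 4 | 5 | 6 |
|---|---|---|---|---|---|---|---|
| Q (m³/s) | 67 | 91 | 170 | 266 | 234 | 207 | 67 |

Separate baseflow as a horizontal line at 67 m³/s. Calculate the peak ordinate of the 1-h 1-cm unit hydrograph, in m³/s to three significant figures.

Direct runoff: 0.0, 24.0, 103.0, 199.0, 167.0, 140.0, 0.0 m³/s; ΣQ_DR = 633.0 m³/s, peak = 199.0 m³/s.
Runoff depth d = ΣQ_DR·Δt / A = 633.0 × 3600 / (380 km²) = 5.997 mm.
The 1-cm UH is the DRH scaled by (10 mm)/d, so U_p = 199.0 × 10/5.997 = 332 m³/s.

U_p ≈ 332 m³/s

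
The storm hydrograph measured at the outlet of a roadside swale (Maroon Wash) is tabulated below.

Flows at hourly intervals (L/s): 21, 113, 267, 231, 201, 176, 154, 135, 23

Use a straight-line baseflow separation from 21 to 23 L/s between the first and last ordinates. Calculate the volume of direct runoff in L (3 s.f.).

Direct-runoff ordinates (Q − Q_b): 0.00, 91.75, 245.50, 209.25, 179.00, 153.75, 131.50, 112.25, 0.00 L/s.
ΣQ_DR = 1123 L/s.
With Δt = 1 h = 3600 s, V = ΣQ_DR · Δt = 1123 × 3600 = 4.04 × 10^6 L.

V ≈ 4.04 × 10^6 L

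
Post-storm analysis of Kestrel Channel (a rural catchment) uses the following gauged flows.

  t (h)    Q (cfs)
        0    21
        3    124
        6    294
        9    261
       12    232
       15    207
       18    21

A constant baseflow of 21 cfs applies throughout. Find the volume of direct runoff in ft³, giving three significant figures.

Direct-runoff ordinates (Q − Q_b): 0.0, 103.0, 273.0, 240.0, 211.0, 186.0, 0.0 cfs.
ΣQ_DR = 1013 cfs.
With Δt = 3 h = 10800 s, V = ΣQ_DR · Δt = 1013 × 10800 = 1.09 × 10^7 ft³.

V ≈ 1.09 × 10^7 ft³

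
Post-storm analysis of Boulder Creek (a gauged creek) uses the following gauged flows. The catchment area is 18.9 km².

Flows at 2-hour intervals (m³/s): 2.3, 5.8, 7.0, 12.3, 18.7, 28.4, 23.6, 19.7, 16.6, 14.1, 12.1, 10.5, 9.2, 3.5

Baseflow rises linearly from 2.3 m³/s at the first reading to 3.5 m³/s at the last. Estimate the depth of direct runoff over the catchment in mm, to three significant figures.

d ≈ 54.6 mm

Direct runoff: 0.00, 3.41, 4.52, 9.72, 16.03, 25.64, 20.75, 16.75, 13.56, 10.97, 8.88, 7.18, 5.79, 0.00 m³/s; ΣQ_DR = 143.2 m³/s.
V = ΣQ_DR · Δt = 143.2 × 7200 s = 1.031 × 10^6 m³.
Over A = 18.9 km², depth = V / A = 54.6 mm.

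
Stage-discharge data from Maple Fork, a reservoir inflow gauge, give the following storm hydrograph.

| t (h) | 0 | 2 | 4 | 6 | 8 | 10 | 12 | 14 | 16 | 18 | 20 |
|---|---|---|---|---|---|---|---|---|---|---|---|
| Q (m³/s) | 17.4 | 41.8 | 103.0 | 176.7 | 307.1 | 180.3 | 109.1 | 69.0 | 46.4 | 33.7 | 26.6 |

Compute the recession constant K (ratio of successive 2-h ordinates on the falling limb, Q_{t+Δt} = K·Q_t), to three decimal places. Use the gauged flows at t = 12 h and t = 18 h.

K ≈ 0.676

Using the recession-limb readings at t = 12 h and t = 18 h: Q falls from 109.1 to 33.7 m³/s over 3 intervals.
K = (Q₂/Q₁)^(1/3) = (33.7/109.1)^(1/3) = 0.676.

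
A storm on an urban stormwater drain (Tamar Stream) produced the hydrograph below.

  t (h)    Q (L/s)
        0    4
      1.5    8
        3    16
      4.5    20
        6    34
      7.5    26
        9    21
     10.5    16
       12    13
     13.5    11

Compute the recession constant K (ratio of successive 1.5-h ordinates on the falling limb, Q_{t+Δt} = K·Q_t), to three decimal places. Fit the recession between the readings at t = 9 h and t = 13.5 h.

K ≈ 0.806

Using the recession-limb readings at t = 9 h and t = 13.5 h: Q falls from 21 to 11 L/s over 3 intervals.
K = (Q₂/Q₁)^(1/3) = (11/21)^(1/3) = 0.806.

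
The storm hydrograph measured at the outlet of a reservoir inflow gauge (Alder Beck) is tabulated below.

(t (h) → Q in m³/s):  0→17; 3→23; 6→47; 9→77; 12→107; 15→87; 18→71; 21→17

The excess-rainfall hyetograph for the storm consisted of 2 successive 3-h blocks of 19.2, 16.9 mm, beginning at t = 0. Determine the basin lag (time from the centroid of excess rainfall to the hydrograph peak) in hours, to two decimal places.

t_L ≈ 9.10 h

Centroid of excess rainfall: t_c = Σ P_i·t̄_i / ΣP_i = 2.9044 h (block centres at 1.5, 4.5 h).
Hydrograph peak occurs at t = 12 h, so basin lag t_L = 12 − 2.9044 = 9.10 h.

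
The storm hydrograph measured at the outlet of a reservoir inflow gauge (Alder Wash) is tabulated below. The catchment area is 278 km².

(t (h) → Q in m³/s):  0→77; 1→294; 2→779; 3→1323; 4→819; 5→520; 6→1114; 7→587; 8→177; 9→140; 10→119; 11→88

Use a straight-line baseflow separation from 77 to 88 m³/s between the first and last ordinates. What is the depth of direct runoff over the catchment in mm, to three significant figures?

d ≈ 65.4 mm

Direct runoff: 0.00, 216.00, 700.00, 1243.00, 738.00, 438.00, 1031.00, 503.00, 92.00, 54.00, 32.00, 0.00 m³/s; ΣQ_DR = 5047 m³/s.
V = ΣQ_DR · Δt = 5047 × 3600 s = 1.817 × 10^7 m³.
Over A = 278 km², depth = V / A = 65.4 mm.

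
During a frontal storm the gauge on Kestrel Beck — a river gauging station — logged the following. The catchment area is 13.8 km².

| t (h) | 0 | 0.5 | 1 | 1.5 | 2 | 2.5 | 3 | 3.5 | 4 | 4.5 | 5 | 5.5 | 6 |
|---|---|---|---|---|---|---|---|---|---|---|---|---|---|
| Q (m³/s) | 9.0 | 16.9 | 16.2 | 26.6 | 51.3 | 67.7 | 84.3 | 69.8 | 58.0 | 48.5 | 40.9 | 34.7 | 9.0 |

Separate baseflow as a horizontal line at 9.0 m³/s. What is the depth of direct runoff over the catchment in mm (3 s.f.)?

d ≈ 54.2 mm

Direct runoff: 0.0, 7.9, 7.2, 17.6, 42.3, 58.7, 75.3, 60.8, 49.0, 39.5, 31.9, 25.7, 0.0 m³/s; ΣQ_DR = 415.9 m³/s.
V = ΣQ_DR · Δt = 415.9 × 1800 s = 7.486 × 10^5 m³.
Over A = 13.8 km², depth = V / A = 54.2 mm.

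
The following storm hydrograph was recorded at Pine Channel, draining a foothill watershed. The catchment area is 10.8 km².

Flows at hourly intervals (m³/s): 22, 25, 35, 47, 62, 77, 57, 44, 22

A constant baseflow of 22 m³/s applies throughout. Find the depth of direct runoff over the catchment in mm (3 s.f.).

d ≈ 64.3 mm

Direct runoff: 0.0, 3.0, 13.0, 25.0, 40.0, 55.0, 35.0, 22.0, 0.0 m³/s; ΣQ_DR = 193.0 m³/s.
V = ΣQ_DR · Δt = 193.0 × 3600 s = 6.948 × 10^5 m³.
Over A = 10.8 km², depth = V / A = 64.3 mm.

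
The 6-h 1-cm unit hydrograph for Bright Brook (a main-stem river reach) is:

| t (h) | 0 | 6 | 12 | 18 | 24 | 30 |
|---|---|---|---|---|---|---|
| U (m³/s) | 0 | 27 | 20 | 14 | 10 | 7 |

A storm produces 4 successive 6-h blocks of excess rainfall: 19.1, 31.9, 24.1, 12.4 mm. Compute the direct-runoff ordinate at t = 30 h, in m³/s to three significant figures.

Q ≈ 104 m³/s

By discrete convolution, Q_j = Σ (P_i / 10 mm) · U_{j−i}.
At t = 30 h (j=5): Q = (19.1/10)·7 + (31.9/10)·10 + (24.1/10)·14 + (12.4/10)·20 = 104 m³/s.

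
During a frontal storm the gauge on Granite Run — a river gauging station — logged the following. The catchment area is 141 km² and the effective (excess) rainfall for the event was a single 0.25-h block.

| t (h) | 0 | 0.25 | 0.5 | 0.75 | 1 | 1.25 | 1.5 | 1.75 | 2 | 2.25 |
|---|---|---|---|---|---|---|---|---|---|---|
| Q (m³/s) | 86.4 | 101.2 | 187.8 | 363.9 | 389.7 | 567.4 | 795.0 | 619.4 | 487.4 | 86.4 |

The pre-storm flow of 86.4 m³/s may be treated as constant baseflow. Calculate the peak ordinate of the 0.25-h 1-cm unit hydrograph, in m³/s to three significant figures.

U_p ≈ 394 m³/s

Direct runoff: 0.0, 14.8, 101.4, 277.5, 303.3, 481.0, 708.6, 533.0, 401.0, 0.0 m³/s; ΣQ_DR = 2821 m³/s, peak = 708.6 m³/s.
Runoff depth d = ΣQ_DR·Δt / A = 2821 × 900 / (141 km²) = 18.00 mm.
The 1-cm UH is the DRH scaled by (10 mm)/d, so U_p = 708.6 × 10/18.00 = 394 m³/s.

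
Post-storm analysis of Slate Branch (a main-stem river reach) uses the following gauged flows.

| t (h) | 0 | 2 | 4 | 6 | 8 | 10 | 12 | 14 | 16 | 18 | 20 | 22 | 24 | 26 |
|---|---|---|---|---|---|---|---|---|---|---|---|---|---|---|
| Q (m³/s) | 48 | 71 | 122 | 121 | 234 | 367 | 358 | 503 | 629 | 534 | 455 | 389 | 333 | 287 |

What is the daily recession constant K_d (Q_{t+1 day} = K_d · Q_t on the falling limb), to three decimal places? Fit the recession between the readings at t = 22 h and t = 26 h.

Between t = 22 h and t = 26 h the flow falls from 389 to 287 m³/s over 2×2 h = 4 h.
Per-interval ratio K = (287/389)^(1/2) = 0.8589; K_d = K^(24/2) = 0.161.

K_d ≈ 0.161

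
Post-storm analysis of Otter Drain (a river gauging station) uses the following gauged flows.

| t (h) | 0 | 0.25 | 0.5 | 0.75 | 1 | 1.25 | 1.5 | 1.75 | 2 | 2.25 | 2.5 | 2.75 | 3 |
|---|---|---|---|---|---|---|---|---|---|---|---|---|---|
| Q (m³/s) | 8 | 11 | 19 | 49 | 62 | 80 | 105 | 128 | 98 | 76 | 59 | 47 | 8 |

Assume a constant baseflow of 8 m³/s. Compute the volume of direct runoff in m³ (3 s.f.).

Direct-runoff ordinates (Q − Q_b): 0.0, 3.0, 11.0, 41.0, 54.0, 72.0, 97.0, 120.0, 90.0, 68.0, 51.0, 39.0, 0.0 m³/s.
ΣQ_DR = 646.0 m³/s.
With Δt = 0.25 h = 900 s, V = ΣQ_DR · Δt = 646.0 × 900 = 5.81 × 10^5 m³.

V ≈ 5.81 × 10^5 m³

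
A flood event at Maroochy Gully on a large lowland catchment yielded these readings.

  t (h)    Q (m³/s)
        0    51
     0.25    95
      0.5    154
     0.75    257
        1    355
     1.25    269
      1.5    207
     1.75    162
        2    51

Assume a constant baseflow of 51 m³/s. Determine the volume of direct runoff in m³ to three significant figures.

V ≈ 1.03 × 10^6 m³

Direct-runoff ordinates (Q − Q_b): 0.0, 44.0, 103.0, 206.0, 304.0, 218.0, 156.0, 111.0, 0.0 m³/s.
ΣQ_DR = 1142 m³/s.
With Δt = 0.25 h = 900 s, V = ΣQ_DR · Δt = 1142 × 900 = 1.03 × 10^6 m³.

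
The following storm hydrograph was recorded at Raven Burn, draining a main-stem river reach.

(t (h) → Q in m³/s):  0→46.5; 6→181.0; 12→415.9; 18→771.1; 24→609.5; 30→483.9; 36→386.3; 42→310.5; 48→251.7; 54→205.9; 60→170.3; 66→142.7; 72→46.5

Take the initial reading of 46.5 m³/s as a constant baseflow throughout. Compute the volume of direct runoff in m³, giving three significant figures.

V ≈ 7.38 × 10^7 m³

Direct-runoff ordinates (Q − Q_b): 0.0, 134.5, 369.4, 724.6, 563.0, 437.4, 339.8, 264.0, 205.2, 159.4, 123.8, 96.2, 0.0 m³/s.
ΣQ_DR = 3417 m³/s.
With Δt = 6 h = 21600 s, V = ΣQ_DR · Δt = 3417 × 21600 = 7.38 × 10^7 m³.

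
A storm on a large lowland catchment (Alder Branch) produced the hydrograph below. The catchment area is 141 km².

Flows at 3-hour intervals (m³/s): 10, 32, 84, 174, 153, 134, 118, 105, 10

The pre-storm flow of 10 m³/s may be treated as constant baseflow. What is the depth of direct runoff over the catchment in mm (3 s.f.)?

Direct runoff: 0.0, 22.0, 74.0, 164.0, 143.0, 124.0, 108.0, 95.0, 0.0 m³/s; ΣQ_DR = 730.0 m³/s.
V = ΣQ_DR · Δt = 730.0 × 10800 s = 7.884 × 10^6 m³.
Over A = 141 km², depth = V / A = 55.9 mm.

d ≈ 55.9 mm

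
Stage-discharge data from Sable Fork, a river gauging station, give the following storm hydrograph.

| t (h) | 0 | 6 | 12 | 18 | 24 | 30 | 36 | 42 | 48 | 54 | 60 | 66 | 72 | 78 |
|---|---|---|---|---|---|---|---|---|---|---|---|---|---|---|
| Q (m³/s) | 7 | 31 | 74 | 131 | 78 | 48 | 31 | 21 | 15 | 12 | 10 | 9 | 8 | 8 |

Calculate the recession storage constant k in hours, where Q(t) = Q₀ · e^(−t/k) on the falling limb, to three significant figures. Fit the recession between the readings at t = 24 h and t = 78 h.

k ≈ 23.7 h

On the falling limb, Q drops from 78 to 8 m³/s between t = 24 h and t = 78 h (Δt = 54 h).
k = −Δt / ln(Q₂/Q₁) = −54 / ln(8/78) = 23.7 h.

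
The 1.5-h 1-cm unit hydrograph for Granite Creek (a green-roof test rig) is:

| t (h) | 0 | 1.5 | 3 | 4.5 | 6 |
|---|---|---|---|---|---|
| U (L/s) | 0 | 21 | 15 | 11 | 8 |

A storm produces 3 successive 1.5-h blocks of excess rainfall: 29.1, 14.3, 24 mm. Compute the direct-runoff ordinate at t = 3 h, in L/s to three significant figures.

By discrete convolution, Q_j = Σ (P_i / 10 mm) · U_{j−i}.
At t = 3 h (j=2): Q = (29.1/10)·15 + (14.3/10)·21 + (24/10)·0 = 73.7 L/s.

Q ≈ 73.7 L/s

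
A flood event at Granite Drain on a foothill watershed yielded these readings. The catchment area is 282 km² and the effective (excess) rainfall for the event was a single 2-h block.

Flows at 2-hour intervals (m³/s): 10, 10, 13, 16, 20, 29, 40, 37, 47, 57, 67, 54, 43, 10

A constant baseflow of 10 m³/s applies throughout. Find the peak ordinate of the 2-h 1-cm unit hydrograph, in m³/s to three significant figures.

U_p ≈ 71.3 m³/s

Direct runoff: 0.0, 0.0, 3.0, 6.0, 10.0, 19.0, 30.0, 27.0, 37.0, 47.0, 57.0, 44.0, 33.0, 0.0 m³/s; ΣQ_DR = 313.0 m³/s, peak = 57.0 m³/s.
Runoff depth d = ΣQ_DR·Δt / A = 313.0 × 7200 / (282 km²) = 7.991 mm.
The 1-cm UH is the DRH scaled by (10 mm)/d, so U_p = 57.0 × 10/7.991 = 71.3 m³/s.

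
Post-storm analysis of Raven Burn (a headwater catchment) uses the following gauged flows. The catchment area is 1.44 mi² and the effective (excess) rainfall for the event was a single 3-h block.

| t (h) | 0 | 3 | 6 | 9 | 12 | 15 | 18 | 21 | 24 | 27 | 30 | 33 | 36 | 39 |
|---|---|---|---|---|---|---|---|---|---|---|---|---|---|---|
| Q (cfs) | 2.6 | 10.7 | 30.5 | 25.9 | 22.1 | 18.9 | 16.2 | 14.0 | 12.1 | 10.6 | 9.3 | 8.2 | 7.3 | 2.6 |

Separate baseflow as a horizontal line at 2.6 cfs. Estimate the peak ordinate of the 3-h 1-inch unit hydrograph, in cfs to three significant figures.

U_p ≈ 55.9 cfs

Direct runoff: 0.0, 8.1, 27.9, 23.3, 19.5, 16.3, 13.6, 11.4, 9.5, 8.0, 6.7, 5.6, 4.7, 0.0 cfs; ΣQ_DR = 154.6 cfs, peak = 27.9 cfs.
Runoff depth d = ΣQ_DR·Δt / A = 154.6 × 10800 / (1.44 mi²) = 0.4991 in.
The 1-inch UH is the DRH scaled by (1 in)/d, so U_p = 27.9 × 1/0.4991 = 55.9 cfs.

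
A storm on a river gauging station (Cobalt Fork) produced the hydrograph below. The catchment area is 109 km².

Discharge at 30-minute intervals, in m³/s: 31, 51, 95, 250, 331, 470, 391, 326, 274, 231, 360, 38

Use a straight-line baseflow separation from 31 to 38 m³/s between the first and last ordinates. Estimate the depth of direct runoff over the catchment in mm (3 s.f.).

d ≈ 40.2 mm

Direct runoff: 0.00, 19.36, 62.73, 217.09, 297.45, 435.82, 356.18, 290.55, 237.91, 194.27, 322.64, 0.00 m³/s; ΣQ_DR = 2434 m³/s.
V = ΣQ_DR · Δt = 2434 × 1800 s = 4.381 × 10^6 m³.
Over A = 109 km², depth = V / A = 40.2 mm.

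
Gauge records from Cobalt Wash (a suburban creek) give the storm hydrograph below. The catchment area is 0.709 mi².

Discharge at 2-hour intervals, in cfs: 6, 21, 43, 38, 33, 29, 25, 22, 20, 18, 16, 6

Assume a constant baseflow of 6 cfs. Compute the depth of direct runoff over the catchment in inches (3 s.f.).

Direct runoff: 0.0, 15.0, 37.0, 32.0, 27.0, 23.0, 19.0, 16.0, 14.0, 12.0, 10.0, 0.0 cfs; ΣQ_DR = 205.0 cfs.
V = ΣQ_DR · Δt = 205.0 × 7200 s = 1.476 × 10^6 ft³.
Over A = 0.709 mi², depth = V / A = 0.896 in.

d ≈ 0.896 in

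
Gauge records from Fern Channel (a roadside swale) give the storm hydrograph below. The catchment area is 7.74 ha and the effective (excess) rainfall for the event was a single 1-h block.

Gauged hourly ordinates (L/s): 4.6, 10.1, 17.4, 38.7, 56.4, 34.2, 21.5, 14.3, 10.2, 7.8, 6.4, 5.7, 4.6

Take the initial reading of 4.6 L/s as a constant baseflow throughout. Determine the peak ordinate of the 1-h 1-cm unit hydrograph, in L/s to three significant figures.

Direct runoff: 0.0, 5.5, 12.8, 34.1, 51.8, 29.6, 16.9, 9.7, 5.6, 3.2, 1.8, 1.1, 0.0 L/s; ΣQ_DR = 172.1 L/s, peak = 51.8 L/s.
Runoff depth d = ΣQ_DR·Δt / A = 172.1 × 3600 / (7.74 ha) = 8.005 mm.
The 1-cm UH is the DRH scaled by (10 mm)/d, so U_p = 51.8 × 10/8.005 = 64.7 L/s.

U_p ≈ 64.7 L/s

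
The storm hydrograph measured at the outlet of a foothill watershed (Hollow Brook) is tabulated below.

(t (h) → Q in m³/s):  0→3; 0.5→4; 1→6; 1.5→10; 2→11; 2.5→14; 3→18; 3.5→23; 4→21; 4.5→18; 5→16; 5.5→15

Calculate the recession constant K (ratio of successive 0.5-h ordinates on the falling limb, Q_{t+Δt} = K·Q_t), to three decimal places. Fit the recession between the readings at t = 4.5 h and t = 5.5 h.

K ≈ 0.913

Using the recession-limb readings at t = 4.5 h and t = 5.5 h: Q falls from 18 to 15 m³/s over 2 intervals.
K = (Q₂/Q₁)^(1/2) = (15/18)^(1/2) = 0.913.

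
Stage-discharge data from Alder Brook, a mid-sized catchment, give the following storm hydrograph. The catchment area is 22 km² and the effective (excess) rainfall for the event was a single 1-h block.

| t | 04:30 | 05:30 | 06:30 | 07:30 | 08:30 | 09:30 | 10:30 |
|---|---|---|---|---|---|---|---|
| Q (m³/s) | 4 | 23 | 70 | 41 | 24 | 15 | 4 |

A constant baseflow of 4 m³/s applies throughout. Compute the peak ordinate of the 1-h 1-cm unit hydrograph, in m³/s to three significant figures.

U_p ≈ 26.4 m³/s

Direct runoff: 0.0, 19.0, 66.0, 37.0, 20.0, 11.0, 0.0 m³/s; ΣQ_DR = 153.0 m³/s, peak = 66.0 m³/s.
Runoff depth d = ΣQ_DR·Δt / A = 153.0 × 3600 / (22 km²) = 25.04 mm.
The 1-cm UH is the DRH scaled by (10 mm)/d, so U_p = 66.0 × 10/25.04 = 26.4 m³/s.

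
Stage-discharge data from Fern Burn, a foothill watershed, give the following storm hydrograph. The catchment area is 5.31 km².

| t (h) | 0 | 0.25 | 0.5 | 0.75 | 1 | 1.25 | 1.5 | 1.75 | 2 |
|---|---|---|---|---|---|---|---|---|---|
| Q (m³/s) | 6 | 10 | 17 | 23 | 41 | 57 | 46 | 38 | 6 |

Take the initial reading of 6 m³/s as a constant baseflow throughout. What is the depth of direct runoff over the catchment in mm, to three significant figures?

d ≈ 32.2 mm

Direct runoff: 0.0, 4.0, 11.0, 17.0, 35.0, 51.0, 40.0, 32.0, 0.0 m³/s; ΣQ_DR = 190.0 m³/s.
V = ΣQ_DR · Δt = 190.0 × 900 s = 1.710 × 10^5 m³.
Over A = 5.31 km², depth = V / A = 32.2 mm.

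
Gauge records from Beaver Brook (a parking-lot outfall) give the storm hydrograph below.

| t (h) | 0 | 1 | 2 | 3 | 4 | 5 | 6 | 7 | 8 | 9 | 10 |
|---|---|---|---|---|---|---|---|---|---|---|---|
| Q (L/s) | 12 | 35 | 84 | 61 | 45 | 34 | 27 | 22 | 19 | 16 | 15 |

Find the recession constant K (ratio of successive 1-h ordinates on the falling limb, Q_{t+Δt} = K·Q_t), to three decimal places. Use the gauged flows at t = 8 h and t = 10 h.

Using the recession-limb readings at t = 8 h and t = 10 h: Q falls from 19 to 15 L/s over 2 intervals.
K = (Q₂/Q₁)^(1/2) = (15/19)^(1/2) = 0.889.

K ≈ 0.889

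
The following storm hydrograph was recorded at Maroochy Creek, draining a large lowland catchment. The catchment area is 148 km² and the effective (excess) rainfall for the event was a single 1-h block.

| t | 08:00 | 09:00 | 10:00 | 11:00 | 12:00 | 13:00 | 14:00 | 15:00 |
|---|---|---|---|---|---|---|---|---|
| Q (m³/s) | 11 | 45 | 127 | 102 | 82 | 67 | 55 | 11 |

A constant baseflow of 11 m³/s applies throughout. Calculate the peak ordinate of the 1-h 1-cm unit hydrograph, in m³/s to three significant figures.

Direct runoff: 0.0, 34.0, 116.0, 91.0, 71.0, 56.0, 44.0, 0.0 m³/s; ΣQ_DR = 412.0 m³/s, peak = 116.0 m³/s.
Runoff depth d = ΣQ_DR·Δt / A = 412.0 × 3600 / (148 km²) = 10.02 mm.
The 1-cm UH is the DRH scaled by (10 mm)/d, so U_p = 116.0 × 10/10.02 = 116 m³/s.

U_p ≈ 116 m³/s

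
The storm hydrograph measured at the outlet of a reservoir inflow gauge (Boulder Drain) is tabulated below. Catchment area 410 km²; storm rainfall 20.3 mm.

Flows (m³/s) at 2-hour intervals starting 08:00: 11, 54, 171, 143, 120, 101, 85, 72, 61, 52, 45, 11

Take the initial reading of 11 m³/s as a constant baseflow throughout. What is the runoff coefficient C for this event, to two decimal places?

C ≈ 0.69

ΣQ_DR = 794.0 m³/s; V = ΣQ_DR·Δt = 5.717 × 10^6 m³.
Runoff depth d = V / A = 13.94 mm.
C = d / P = 13.94 / 20.3 = 0.69.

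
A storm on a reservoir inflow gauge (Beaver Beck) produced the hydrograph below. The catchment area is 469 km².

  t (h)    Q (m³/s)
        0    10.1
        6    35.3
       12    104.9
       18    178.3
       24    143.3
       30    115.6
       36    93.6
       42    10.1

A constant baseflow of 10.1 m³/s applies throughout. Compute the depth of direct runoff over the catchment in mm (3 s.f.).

Direct runoff: 0.0, 25.2, 94.8, 168.2, 133.2, 105.5, 83.5, 0.0 m³/s; ΣQ_DR = 610.4 m³/s.
V = ΣQ_DR · Δt = 610.4 × 21600 s = 1.318 × 10^7 m³.
Over A = 469 km², depth = V / A = 28.1 mm.

d ≈ 28.1 mm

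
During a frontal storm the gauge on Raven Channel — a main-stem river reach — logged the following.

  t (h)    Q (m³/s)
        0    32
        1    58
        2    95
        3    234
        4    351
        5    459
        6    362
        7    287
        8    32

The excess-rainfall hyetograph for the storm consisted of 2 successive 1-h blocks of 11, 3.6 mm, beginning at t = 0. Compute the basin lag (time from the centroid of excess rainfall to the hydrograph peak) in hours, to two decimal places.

Centroid of excess rainfall: t_c = Σ P_i·t̄_i / ΣP_i = 0.7466 h (block centres at 0.5, 1.5 h).
Hydrograph peak occurs at t = 5 h, so basin lag t_L = 5 − 0.7466 = 4.25 h.

t_L ≈ 4.25 h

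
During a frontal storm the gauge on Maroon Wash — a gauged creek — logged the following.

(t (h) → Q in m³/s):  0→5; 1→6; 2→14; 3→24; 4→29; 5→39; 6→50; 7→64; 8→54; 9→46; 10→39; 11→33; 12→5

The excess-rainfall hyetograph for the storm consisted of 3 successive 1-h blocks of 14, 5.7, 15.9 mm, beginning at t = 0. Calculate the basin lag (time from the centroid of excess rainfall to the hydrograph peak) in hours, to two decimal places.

t_L ≈ 5.45 h

Centroid of excess rainfall: t_c = Σ P_i·t̄_i / ΣP_i = 1.5534 h (block centres at 0.5, 1.5, 2.5 h).
Hydrograph peak occurs at t = 7 h, so basin lag t_L = 7 − 1.5534 = 5.45 h.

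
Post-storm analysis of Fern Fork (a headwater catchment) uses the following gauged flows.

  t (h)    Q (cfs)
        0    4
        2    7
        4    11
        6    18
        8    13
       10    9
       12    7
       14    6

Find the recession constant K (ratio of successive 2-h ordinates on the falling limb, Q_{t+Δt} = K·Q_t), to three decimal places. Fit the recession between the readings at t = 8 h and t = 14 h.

K ≈ 0.773

Using the recession-limb readings at t = 8 h and t = 14 h: Q falls from 13 to 6 cfs over 3 intervals.
K = (Q₂/Q₁)^(1/3) = (6/13)^(1/3) = 0.773.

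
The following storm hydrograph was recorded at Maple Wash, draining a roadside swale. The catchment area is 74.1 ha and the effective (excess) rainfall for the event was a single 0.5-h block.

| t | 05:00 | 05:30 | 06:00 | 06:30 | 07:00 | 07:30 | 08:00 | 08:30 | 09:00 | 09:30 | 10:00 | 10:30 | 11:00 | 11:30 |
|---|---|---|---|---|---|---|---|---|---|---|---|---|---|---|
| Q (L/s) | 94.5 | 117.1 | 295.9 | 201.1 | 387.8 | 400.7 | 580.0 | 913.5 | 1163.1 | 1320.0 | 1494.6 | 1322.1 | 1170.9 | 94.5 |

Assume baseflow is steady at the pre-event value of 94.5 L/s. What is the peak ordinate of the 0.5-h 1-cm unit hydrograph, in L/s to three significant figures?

U_p ≈ 700 L/s

Direct runoff: 0.0, 22.6, 201.4, 106.6, 293.3, 306.2, 485.5, 819.0, 1068.6, 1225.5, 1400.1, 1227.6, 1076.4, 0.0 L/s; ΣQ_DR = 8233 L/s, peak = 1400.1 L/s.
Runoff depth d = ΣQ_DR·Δt / A = 8233 × 1800 / (74.1 ha) = 20.00 mm.
The 1-cm UH is the DRH scaled by (10 mm)/d, so U_p = 1400.1 × 10/20.00 = 700 L/s.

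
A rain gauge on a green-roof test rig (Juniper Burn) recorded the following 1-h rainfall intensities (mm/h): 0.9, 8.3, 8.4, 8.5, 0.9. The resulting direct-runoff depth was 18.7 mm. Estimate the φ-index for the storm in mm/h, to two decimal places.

φ ≈ 2.17 mm/h

Only the 3 blocks with intensity above φ contribute runoff: 8.3, 8.4, 8.5 mm/h.
Σ(I−φ)·Δt = d  ⇒  (8.3+8.4+8.5 − 3φ)·1 = 18.7
φ = (25.20 − 18.7/1) / 3 = 2.17 mm/h.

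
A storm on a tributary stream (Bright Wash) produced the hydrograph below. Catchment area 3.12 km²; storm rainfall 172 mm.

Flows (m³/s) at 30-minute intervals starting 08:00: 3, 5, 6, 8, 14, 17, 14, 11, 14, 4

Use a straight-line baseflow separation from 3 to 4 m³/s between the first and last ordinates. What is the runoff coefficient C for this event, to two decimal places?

ΣQ_DR = 61.00 m³/s; V = ΣQ_DR·Δt = 1.098 × 10^5 m³.
Runoff depth d = V / A = 35.19 mm.
C = d / P = 35.19 / 172 = 0.20.

C ≈ 0.20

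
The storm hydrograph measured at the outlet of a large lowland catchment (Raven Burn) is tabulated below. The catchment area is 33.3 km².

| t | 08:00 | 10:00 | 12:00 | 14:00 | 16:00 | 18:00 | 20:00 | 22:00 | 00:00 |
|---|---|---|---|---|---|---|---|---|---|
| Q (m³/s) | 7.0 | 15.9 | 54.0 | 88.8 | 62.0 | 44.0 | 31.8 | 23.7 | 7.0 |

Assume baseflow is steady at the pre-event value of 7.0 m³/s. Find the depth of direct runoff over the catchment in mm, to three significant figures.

d ≈ 58.6 mm

Direct runoff: 0.0, 8.9, 47.0, 81.8, 55.0, 37.0, 24.8, 16.7, 0.0 m³/s; ΣQ_DR = 271.2 m³/s.
V = ΣQ_DR · Δt = 271.2 × 7200 s = 1.953 × 10^6 m³.
Over A = 33.3 km², depth = V / A = 58.6 mm.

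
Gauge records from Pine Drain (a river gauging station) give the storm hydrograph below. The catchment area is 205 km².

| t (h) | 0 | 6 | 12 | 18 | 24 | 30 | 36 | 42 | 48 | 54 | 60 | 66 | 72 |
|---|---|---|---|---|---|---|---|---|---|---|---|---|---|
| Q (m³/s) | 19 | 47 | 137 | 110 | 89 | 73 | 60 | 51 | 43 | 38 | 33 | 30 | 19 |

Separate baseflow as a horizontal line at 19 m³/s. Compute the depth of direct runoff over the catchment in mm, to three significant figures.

d ≈ 52.9 mm

Direct runoff: 0.0, 28.0, 118.0, 91.0, 70.0, 54.0, 41.0, 32.0, 24.0, 19.0, 14.0, 11.0, 0.0 m³/s; ΣQ_DR = 502.0 m³/s.
V = ΣQ_DR · Δt = 502.0 × 21600 s = 1.084 × 10^7 m³.
Over A = 205 km², depth = V / A = 52.9 mm.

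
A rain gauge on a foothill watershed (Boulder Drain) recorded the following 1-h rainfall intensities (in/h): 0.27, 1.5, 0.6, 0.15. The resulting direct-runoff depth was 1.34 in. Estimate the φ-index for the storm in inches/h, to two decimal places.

φ ≈ 0.38 in/h

Only the 2 blocks with intensity above φ contribute runoff: 1.5, 0.6 in/h.
Σ(I−φ)·Δt = d  ⇒  (1.5+0.6 − 2φ)·1 = 1.34
φ = (2.100 − 1.34/1) / 2 = 0.38 in/h.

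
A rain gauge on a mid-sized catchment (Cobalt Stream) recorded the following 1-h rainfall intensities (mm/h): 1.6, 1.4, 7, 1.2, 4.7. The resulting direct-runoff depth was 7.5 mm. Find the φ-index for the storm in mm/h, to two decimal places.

Only the 2 blocks with intensity above φ contribute runoff: 7, 4.7 mm/h.
Σ(I−φ)·Δt = d  ⇒  (7+4.7 − 2φ)·1 = 7.5
φ = (11.70 − 7.5/1) / 2 = 2.10 mm/h.

φ ≈ 2.10 mm/h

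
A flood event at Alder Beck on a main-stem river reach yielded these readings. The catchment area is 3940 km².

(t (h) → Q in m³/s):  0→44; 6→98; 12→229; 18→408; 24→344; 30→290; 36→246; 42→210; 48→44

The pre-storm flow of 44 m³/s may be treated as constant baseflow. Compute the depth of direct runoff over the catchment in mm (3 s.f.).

d ≈ 8.32 mm

Direct runoff: 0.0, 54.0, 185.0, 364.0, 300.0, 246.0, 202.0, 166.0, 0.0 m³/s; ΣQ_DR = 1517 m³/s.
V = ΣQ_DR · Δt = 1517 × 21600 s = 3.277 × 10^7 m³.
Over A = 3940 km², depth = V / A = 8.32 mm.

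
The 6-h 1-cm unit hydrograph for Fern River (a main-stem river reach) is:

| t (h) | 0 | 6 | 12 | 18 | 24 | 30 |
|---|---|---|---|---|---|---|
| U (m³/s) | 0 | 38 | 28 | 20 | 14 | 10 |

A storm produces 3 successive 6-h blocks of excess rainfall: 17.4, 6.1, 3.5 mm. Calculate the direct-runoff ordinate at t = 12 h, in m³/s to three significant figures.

Q ≈ 71.9 m³/s

By discrete convolution, Q_j = Σ (P_i / 10 mm) · U_{j−i}.
At t = 12 h (j=2): Q = (17.4/10)·28 + (6.1/10)·38 + (3.5/10)·0 = 71.9 m³/s.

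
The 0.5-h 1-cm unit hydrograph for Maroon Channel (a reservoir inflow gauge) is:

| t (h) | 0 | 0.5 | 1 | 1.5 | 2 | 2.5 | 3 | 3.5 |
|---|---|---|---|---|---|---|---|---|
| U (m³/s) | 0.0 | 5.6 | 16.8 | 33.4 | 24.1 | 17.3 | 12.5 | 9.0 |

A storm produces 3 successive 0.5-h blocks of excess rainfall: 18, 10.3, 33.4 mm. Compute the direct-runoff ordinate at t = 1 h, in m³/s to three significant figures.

Q ≈ 36.0 m³/s

By discrete convolution, Q_j = Σ (P_i / 10 mm) · U_{j−i}.
At t = 1 h (j=2): Q = (18/10)·16.8 + (10.3/10)·5.6 + (33.4/10)·0.0 = 36.0 m³/s.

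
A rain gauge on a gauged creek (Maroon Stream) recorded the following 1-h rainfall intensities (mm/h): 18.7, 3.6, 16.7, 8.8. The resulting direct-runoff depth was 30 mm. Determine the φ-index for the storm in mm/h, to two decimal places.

Only the 3 blocks with intensity above φ contribute runoff: 18.7, 16.7, 8.8 mm/h.
Σ(I−φ)·Δt = d  ⇒  (18.7+16.7+8.8 − 3φ)·1 = 30
φ = (44.20 − 30/1) / 3 = 4.73 mm/h.

φ ≈ 4.73 mm/h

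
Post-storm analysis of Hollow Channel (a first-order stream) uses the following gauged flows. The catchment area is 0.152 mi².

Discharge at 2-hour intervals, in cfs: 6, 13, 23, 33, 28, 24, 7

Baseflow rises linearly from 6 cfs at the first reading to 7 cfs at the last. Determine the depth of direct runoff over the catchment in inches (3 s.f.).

Direct runoff: 0.00, 6.83, 16.67, 26.50, 21.33, 17.17, 0.00 cfs; ΣQ_DR = 88.50 cfs.
V = ΣQ_DR · Δt = 88.50 × 7200 s = 6.372 × 10^5 ft³.
Over A = 0.152 mi², depth = V / A = 1.80 in.

d ≈ 1.80 in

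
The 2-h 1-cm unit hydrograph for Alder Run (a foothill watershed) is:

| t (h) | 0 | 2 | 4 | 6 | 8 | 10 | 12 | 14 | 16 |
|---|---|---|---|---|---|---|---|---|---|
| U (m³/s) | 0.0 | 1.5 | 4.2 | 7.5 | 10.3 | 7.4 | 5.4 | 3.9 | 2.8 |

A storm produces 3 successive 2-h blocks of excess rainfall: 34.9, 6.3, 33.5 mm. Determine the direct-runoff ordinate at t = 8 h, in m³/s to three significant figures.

Q ≈ 54.7 m³/s

By discrete convolution, Q_j = Σ (P_i / 10 mm) · U_{j−i}.
At t = 8 h (j=4): Q = (34.9/10)·10.3 + (6.3/10)·7.5 + (33.5/10)·4.2 = 54.7 m³/s.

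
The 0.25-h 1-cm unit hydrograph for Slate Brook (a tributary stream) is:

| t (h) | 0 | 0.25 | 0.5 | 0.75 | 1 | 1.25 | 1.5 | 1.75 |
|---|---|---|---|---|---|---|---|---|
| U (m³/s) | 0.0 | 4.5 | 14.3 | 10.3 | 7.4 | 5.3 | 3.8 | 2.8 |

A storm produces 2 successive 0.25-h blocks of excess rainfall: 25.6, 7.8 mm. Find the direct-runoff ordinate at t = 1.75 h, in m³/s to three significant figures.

By discrete convolution, Q_j = Σ (P_i / 10 mm) · U_{j−i}.
At t = 1.75 h (j=7): Q = (25.6/10)·2.8 + (7.8/10)·3.8 = 10.1 m³/s.

Q ≈ 10.1 m³/s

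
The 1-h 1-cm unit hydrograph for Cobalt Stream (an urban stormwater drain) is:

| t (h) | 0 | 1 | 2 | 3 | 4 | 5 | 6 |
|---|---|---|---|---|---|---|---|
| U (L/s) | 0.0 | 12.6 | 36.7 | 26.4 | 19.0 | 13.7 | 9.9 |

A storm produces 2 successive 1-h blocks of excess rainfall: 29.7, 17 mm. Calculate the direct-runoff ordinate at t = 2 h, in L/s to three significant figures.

By discrete convolution, Q_j = Σ (P_i / 10 mm) · U_{j−i}.
At t = 2 h (j=2): Q = (29.7/10)·36.7 + (17/10)·12.6 = 130 L/s.

Q ≈ 130 L/s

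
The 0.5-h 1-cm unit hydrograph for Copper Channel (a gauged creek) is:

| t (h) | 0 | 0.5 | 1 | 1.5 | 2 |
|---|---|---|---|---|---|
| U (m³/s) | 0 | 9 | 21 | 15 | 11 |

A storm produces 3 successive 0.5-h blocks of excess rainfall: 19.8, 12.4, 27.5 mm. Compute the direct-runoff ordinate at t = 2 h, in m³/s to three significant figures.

Q ≈ 98.1 m³/s

By discrete convolution, Q_j = Σ (P_i / 10 mm) · U_{j−i}.
At t = 2 h (j=4): Q = (19.8/10)·11 + (12.4/10)·15 + (27.5/10)·21 = 98.1 m³/s.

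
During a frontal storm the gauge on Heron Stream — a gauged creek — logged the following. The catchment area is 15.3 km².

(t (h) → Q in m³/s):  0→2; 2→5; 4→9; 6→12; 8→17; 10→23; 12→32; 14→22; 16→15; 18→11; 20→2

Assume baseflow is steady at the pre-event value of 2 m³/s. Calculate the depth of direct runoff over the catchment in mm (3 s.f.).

Direct runoff: 0.0, 3.0, 7.0, 10.0, 15.0, 21.0, 30.0, 20.0, 13.0, 9.0, 0.0 m³/s; ΣQ_DR = 128.0 m³/s.
V = ΣQ_DR · Δt = 128.0 × 7200 s = 9.216 × 10^5 m³.
Over A = 15.3 km², depth = V / A = 60.2 mm.

d ≈ 60.2 mm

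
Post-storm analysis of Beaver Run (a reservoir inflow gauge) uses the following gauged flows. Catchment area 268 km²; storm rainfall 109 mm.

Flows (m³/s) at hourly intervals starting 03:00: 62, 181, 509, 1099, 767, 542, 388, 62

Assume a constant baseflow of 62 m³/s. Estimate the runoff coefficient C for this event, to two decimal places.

C ≈ 0.38

ΣQ_DR = 3114 m³/s; V = ΣQ_DR·Δt = 1.121 × 10^7 m³.
Runoff depth d = V / A = 41.83 mm.
C = d / P = 41.83 / 109 = 0.38.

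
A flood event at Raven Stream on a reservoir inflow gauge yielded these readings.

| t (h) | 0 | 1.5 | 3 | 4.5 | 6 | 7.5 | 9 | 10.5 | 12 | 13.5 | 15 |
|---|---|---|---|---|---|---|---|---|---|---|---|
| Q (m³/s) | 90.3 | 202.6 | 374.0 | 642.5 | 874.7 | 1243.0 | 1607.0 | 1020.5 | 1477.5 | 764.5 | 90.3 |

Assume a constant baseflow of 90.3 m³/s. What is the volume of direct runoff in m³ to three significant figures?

V ≈ 3.99 × 10^7 m³

Direct-runoff ordinates (Q − Q_b): 0.0, 112.3, 283.7, 552.2, 784.4, 1152.7, 1516.7, 930.2, 1387.2, 674.2, 0.0 m³/s.
ΣQ_DR = 7394 m³/s.
With Δt = 1.5 h = 5400 s, V = ΣQ_DR · Δt = 7394 × 5400 = 3.99 × 10^7 m³.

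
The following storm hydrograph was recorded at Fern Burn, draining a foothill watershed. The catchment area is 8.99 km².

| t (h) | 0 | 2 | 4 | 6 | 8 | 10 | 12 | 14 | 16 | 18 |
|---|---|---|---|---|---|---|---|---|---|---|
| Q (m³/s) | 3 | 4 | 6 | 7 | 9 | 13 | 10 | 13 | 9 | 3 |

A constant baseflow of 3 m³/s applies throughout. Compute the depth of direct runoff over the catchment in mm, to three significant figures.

d ≈ 37.6 mm

Direct runoff: 0.0, 1.0, 3.0, 4.0, 6.0, 10.0, 7.0, 10.0, 6.0, 0.0 m³/s; ΣQ_DR = 47.00 m³/s.
V = ΣQ_DR · Δt = 47.00 × 7200 s = 3.384 × 10^5 m³.
Over A = 8.99 km², depth = V / A = 37.6 mm.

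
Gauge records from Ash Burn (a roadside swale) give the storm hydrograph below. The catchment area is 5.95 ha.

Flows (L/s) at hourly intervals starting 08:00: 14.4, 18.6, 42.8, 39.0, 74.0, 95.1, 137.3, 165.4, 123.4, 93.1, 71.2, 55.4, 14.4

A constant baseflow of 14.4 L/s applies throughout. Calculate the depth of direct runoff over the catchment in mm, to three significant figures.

Direct runoff: 0.0, 4.2, 28.4, 24.6, 59.6, 80.7, 122.9, 151.0, 109.0, 78.7, 56.8, 41.0, 0.0 L/s; ΣQ_DR = 756.9 L/s.
V = ΣQ_DR · Δt = 756.9 × 3600 s = 2.725 × 10^6 L.
Over A = 5.95 ha, depth = V / A = 45.8 mm.

d ≈ 45.8 mm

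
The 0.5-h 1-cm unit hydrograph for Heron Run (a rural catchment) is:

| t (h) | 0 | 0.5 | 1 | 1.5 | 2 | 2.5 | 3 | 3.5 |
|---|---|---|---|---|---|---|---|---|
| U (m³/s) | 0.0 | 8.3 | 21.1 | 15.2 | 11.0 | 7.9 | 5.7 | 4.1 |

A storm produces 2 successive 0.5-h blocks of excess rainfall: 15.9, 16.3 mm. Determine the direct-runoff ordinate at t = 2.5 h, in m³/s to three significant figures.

By discrete convolution, Q_j = Σ (P_i / 10 mm) · U_{j−i}.
At t = 2.5 h (j=5): Q = (15.9/10)·7.9 + (16.3/10)·11.0 = 30.5 m³/s.

Q ≈ 30.5 m³/s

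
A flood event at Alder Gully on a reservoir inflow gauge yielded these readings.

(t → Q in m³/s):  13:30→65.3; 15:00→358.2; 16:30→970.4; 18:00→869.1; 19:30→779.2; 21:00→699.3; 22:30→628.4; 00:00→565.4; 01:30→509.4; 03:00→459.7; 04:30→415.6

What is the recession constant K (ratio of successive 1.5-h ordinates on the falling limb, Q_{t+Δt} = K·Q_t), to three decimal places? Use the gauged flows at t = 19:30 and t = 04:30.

Using the recession-limb readings at t = 19:30 and t = 04:30: Q falls from 779.2 to 415.6 m³/s over 6 intervals.
K = (Q₂/Q₁)^(1/6) = (415.6/779.2)^(1/6) = 0.901.

K ≈ 0.901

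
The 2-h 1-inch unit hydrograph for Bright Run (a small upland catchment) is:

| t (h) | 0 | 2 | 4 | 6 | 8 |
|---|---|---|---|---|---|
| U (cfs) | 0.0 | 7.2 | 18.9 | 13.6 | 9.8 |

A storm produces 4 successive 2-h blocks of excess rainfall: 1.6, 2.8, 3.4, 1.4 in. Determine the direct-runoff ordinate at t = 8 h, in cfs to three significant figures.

Q ≈ 128 cfs

By discrete convolution, Q_j = Σ (P_i / 1 in) · U_{j−i}.
At t = 8 h (j=4): Q = (1.6/1)·9.8 + (2.8/1)·13.6 + (3.4/1)·18.9 + (1.4/1)·7.2 = 128 cfs.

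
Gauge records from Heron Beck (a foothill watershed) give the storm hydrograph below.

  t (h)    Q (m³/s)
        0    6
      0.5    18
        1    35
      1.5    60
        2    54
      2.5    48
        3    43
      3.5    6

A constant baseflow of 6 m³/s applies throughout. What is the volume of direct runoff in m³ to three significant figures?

Direct-runoff ordinates (Q − Q_b): 0.0, 12.0, 29.0, 54.0, 48.0, 42.0, 37.0, 0.0 m³/s.
ΣQ_DR = 222.0 m³/s.
With Δt = 0.5 h = 1800 s, V = ΣQ_DR · Δt = 222.0 × 1800 = 4.00 × 10^5 m³.

V ≈ 4.00 × 10^5 m³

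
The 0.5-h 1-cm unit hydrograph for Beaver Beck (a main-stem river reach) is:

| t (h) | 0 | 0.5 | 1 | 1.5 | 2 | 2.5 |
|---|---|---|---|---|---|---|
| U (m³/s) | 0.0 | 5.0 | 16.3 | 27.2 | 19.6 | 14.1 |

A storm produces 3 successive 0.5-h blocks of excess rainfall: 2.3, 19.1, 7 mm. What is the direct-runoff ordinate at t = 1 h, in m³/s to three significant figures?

By discrete convolution, Q_j = Σ (P_i / 10 mm) · U_{j−i}.
At t = 1 h (j=2): Q = (2.3/10)·16.3 + (19.1/10)·5.0 + (7/10)·0.0 = 13.3 m³/s.

Q ≈ 13.3 m³/s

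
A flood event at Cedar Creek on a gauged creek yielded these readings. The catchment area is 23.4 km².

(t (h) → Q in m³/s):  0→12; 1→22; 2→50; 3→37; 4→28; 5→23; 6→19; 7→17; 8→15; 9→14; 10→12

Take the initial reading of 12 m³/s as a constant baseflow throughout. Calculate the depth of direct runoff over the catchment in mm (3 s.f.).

Direct runoff: 0.0, 10.0, 38.0, 25.0, 16.0, 11.0, 7.0, 5.0, 3.0, 2.0, 0.0 m³/s; ΣQ_DR = 117.0 m³/s.
V = ΣQ_DR · Δt = 117.0 × 3600 s = 4.212 × 10^5 m³.
Over A = 23.4 km², depth = V / A = 18.0 mm.

d ≈ 18.0 mm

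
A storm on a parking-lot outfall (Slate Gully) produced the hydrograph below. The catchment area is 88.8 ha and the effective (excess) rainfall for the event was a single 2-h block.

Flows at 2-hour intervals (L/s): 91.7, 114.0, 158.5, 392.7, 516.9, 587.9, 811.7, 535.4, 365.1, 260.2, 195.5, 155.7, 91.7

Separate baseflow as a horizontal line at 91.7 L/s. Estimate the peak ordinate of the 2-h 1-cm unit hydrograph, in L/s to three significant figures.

U_p ≈ 288 L/s

Direct runoff: 0.0, 22.3, 66.8, 301.0, 425.2, 496.2, 720.0, 443.7, 273.4, 168.5, 103.8, 64.0, 0.0 L/s; ΣQ_DR = 3085 L/s, peak = 720.0 L/s.
Runoff depth d = ΣQ_DR·Δt / A = 3085 × 7200 / (88.8 ha) = 25.01 mm.
The 1-cm UH is the DRH scaled by (10 mm)/d, so U_p = 720.0 × 10/25.01 = 288 L/s.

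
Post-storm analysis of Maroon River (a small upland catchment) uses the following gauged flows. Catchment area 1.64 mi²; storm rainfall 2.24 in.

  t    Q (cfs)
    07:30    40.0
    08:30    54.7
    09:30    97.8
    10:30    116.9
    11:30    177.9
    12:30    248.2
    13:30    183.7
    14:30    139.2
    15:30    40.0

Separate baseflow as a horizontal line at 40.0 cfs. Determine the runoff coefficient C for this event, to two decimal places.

C ≈ 0.31

ΣQ_DR = 738.4 cfs; V = ΣQ_DR·Δt = 2.658 × 10^6 ft³.
Runoff depth d = V / A = 0.6977 in.
C = d / P = 0.6977 / 2.24 = 0.31.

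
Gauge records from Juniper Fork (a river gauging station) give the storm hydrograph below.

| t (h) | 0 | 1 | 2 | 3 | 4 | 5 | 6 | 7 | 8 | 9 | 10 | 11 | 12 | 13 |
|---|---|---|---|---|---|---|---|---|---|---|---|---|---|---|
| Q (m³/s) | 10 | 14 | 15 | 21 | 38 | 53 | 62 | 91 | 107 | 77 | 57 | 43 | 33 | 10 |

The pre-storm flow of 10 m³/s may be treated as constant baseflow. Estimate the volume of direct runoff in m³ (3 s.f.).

V ≈ 1.77 × 10^6 m³

Direct-runoff ordinates (Q − Q_b): 0.0, 4.0, 5.0, 11.0, 28.0, 43.0, 52.0, 81.0, 97.0, 67.0, 47.0, 33.0, 23.0, 0.0 m³/s.
ΣQ_DR = 491.0 m³/s.
With Δt = 1 h = 3600 s, V = ΣQ_DR · Δt = 491.0 × 3600 = 1.77 × 10^6 m³.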